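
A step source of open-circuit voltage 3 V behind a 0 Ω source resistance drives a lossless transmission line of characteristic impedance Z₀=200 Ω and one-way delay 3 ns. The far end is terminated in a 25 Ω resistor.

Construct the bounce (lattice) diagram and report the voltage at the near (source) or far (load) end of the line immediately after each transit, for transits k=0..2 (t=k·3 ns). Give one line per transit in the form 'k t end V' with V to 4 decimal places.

Γ_L=-0.777778, Γ_S=-1.000000; launch V₁=3·200/200=3.000000
k=0 src: V=3.0000
k=1 load: inc=3.000000, refl=3.000000·-0.777778=-2.3333; V=0.000000+3.000000+-2.333333=0.6667
k=2 src: inc=-2.333333, refl=-2.333333·-1.000000=2.3333; V=3.000000+-2.333333+2.333333=3.0000

0 0 source 3.0000
1 3 load 0.6667
2 6 source 3.0000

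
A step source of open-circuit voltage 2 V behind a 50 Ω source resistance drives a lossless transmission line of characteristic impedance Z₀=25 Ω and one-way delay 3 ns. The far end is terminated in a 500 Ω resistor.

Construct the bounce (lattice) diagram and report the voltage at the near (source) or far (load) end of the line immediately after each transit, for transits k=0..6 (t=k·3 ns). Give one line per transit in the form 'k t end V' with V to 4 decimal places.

0 0 source 0.6667
1 3 load 1.2698
2 6 source 1.4709
3 9 load 1.6528
4 12 source 1.7134
5 15 load 1.7683
6 18 source 1.7866

Γ_L=0.904762, Γ_S=0.333333; launch V₁=2·25/75=0.666667
k=0 src: V=0.6667
k=1 load: inc=0.666667, refl=0.666667·0.904762=0.6032; V=0.000000+0.666667+0.603175=1.2698
k=2 src: inc=0.603175, refl=0.603175·0.333333=0.2011; V=0.666667+0.603175+0.201058=1.4709
k=3 load: inc=0.201058, refl=0.201058·0.904762=0.1819; V=1.269841+0.201058+0.181910=1.6528
k=4 src: inc=0.181910, refl=0.181910·0.333333=0.0606; V=1.470899+0.181910+0.060637=1.7134
k=5 load: inc=0.060637, refl=0.060637·0.904762=0.0549; V=1.652809+0.060637+0.054862=1.7683
k=6 src: inc=0.054862, refl=0.054862·0.333333=0.0183; V=1.713446+0.054862+0.018287=1.7866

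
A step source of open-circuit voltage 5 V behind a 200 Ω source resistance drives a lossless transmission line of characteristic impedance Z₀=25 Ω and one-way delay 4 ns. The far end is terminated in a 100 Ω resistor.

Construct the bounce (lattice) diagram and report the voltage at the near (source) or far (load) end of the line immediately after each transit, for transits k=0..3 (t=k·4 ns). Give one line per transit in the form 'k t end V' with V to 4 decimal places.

0 0 source 0.5556
1 4 load 0.8889
2 8 source 1.1481
3 12 load 1.3037

Γ_L=0.600000, Γ_S=0.777778; launch V₁=5·25/225=0.555556
k=0 src: V=0.5556
k=1 load: inc=0.555556, refl=0.555556·0.600000=0.3333; V=0.000000+0.555556+0.333333=0.8889
k=2 src: inc=0.333333, refl=0.333333·0.777778=0.2593; V=0.555556+0.333333+0.259259=1.1481
k=3 load: inc=0.259259, refl=0.259259·0.600000=0.1556; V=0.888889+0.259259+0.155556=1.3037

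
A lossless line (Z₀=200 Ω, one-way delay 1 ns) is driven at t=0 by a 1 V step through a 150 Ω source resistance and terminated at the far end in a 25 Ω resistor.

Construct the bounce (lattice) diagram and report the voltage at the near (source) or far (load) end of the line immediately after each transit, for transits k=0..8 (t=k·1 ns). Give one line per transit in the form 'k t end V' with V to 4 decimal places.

Γ_L=-0.777778, Γ_S=-0.142857; launch V₁=1·200/350=0.571429
k=0 src: V=0.5714
k=1 load: inc=0.571429, refl=0.571429·-0.777778=-0.4444; V=0.000000+0.571429+-0.444444=0.1270
k=2 src: inc=-0.444444, refl=-0.444444·-0.142857=0.0635; V=0.571429+-0.444444+0.063492=0.1905
k=3 load: inc=0.063492, refl=0.063492·-0.777778=-0.0494; V=0.126984+0.063492+-0.049383=0.1411
k=4 src: inc=-0.049383, refl=-0.049383·-0.142857=0.0071; V=0.190476+-0.049383+0.007055=0.1481
k=5 load: inc=0.007055, refl=0.007055·-0.777778=-0.0055; V=0.141093+0.007055+-0.005487=0.1427
k=6 src: inc=-0.005487, refl=-0.005487·-0.142857=0.0008; V=0.148148+-0.005487+0.000784=0.1434
k=7 load: inc=0.000784, refl=0.000784·-0.777778=-0.0006; V=0.142661+0.000784+-0.000610=0.1428
k=8 src: inc=-0.000610, refl=-0.000610·-0.142857=0.0001; V=0.143445+-0.000610+0.000087=0.1429

0 0 source 0.5714
1 1 load 0.1270
2 2 source 0.1905
3 3 load 0.1411
4 4 source 0.1481
5 5 load 0.1427
6 6 source 0.1434
7 7 load 0.1428
8 8 source 0.1429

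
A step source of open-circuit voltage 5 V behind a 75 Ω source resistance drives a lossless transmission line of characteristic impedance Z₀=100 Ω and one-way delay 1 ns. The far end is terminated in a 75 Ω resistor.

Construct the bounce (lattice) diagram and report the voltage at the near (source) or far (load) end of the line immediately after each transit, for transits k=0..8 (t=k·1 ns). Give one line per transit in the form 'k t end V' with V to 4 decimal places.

0 0 source 2.8571
1 1 load 2.4490
2 2 source 2.5073
3 3 load 2.4990
4 4 source 2.5001
5 5 load 2.5000
6 6 source 2.5000
7 7 load 2.5000
8 8 source 2.5000

Γ_L=-0.142857, Γ_S=-0.142857; launch V₁=5·100/175=2.857143
k=0 src: V=2.8571
k=1 load: inc=2.857143, refl=2.857143·-0.142857=-0.4082; V=0.000000+2.857143+-0.408163=2.4490
k=2 src: inc=-0.408163, refl=-0.408163·-0.142857=0.0583; V=2.857143+-0.408163+0.058309=2.5073
k=3 load: inc=0.058309, refl=0.058309·-0.142857=-0.0083; V=2.448980+0.058309+-0.008330=2.4990
k=4 src: inc=-0.008330, refl=-0.008330·-0.142857=0.0012; V=2.507289+-0.008330+0.001190=2.5001
k=5 load: inc=0.001190, refl=0.001190·-0.142857=-0.0002; V=2.498959+0.001190+-0.000170=2.5000
k=6 src: inc=-0.000170, refl=-0.000170·-0.142857=0.0000; V=2.500149+-0.000170+0.000024=2.5000
k=7 load: inc=0.000024, refl=0.000024·-0.142857=-0.0000; V=2.499979+0.000024+-0.000003=2.5000
k=8 src: inc=-0.000003, refl=-0.000003·-0.142857=0.0000; V=2.500003+-0.000003+0.000000=2.5000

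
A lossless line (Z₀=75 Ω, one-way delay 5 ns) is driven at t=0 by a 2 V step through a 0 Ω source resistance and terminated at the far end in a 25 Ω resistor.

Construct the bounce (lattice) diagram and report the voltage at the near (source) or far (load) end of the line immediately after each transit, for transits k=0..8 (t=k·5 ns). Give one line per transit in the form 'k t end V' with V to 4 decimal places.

0 0 source 2.0000
1 5 load 1.0000
2 10 source 2.0000
3 15 load 1.5000
4 20 source 2.0000
5 25 load 1.7500
6 30 source 2.0000
7 35 load 1.8750
8 40 source 2.0000

Γ_L=-0.500000, Γ_S=-1.000000; launch V₁=2·75/75=2.000000
k=0 src: V=2.0000
k=1 load: inc=2.000000, refl=2.000000·-0.500000=-1.0000; V=0.000000+2.000000+-1.000000=1.0000
k=2 src: inc=-1.000000, refl=-1.000000·-1.000000=1.0000; V=2.000000+-1.000000+1.000000=2.0000
k=3 load: inc=1.000000, refl=1.000000·-0.500000=-0.5000; V=1.000000+1.000000+-0.500000=1.5000
k=4 src: inc=-0.500000, refl=-0.500000·-1.000000=0.5000; V=2.000000+-0.500000+0.500000=2.0000
k=5 load: inc=0.500000, refl=0.500000·-0.500000=-0.2500; V=1.500000+0.500000+-0.250000=1.7500
k=6 src: inc=-0.250000, refl=-0.250000·-1.000000=0.2500; V=2.000000+-0.250000+0.250000=2.0000
k=7 load: inc=0.250000, refl=0.250000·-0.500000=-0.1250; V=1.750000+0.250000+-0.125000=1.8750
k=8 src: inc=-0.125000, refl=-0.125000·-1.000000=0.1250; V=2.000000+-0.125000+0.125000=2.0000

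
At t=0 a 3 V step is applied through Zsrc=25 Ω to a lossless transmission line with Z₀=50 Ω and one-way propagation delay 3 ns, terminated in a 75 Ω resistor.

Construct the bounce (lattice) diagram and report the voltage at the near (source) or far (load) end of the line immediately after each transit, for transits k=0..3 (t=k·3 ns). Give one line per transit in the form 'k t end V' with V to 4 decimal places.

0 0 source 2.0000
1 3 load 2.4000
2 6 source 2.2667
3 9 load 2.2400

Γ_L=0.200000, Γ_S=-0.333333; launch V₁=3·50/75=2.000000
k=0 src: V=2.0000
k=1 load: inc=2.000000, refl=2.000000·0.200000=0.4000; V=0.000000+2.000000+0.400000=2.4000
k=2 src: inc=0.400000, refl=0.400000·-0.333333=-0.1333; V=2.000000+0.400000+-0.133333=2.2667
k=3 load: inc=-0.133333, refl=-0.133333·0.200000=-0.0267; V=2.400000+-0.133333+-0.026667=2.2400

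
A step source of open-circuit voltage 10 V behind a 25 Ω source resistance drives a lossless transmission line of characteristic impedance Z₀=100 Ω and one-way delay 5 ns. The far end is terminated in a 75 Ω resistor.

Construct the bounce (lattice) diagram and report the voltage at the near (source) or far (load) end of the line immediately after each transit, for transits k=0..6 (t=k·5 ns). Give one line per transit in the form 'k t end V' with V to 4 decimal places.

0 0 source 8.0000
1 5 load 6.8571
2 10 source 7.5429
3 15 load 7.4449
4 20 source 7.5037
5 25 load 7.4953
6 30 source 7.5003

Γ_L=-0.142857, Γ_S=-0.600000; launch V₁=10·100/125=8.000000
k=0 src: V=8.0000
k=1 load: inc=8.000000, refl=8.000000·-0.142857=-1.1429; V=0.000000+8.000000+-1.142857=6.8571
k=2 src: inc=-1.142857, refl=-1.142857·-0.600000=0.6857; V=8.000000+-1.142857+0.685714=7.5429
k=3 load: inc=0.685714, refl=0.685714·-0.142857=-0.0980; V=6.857143+0.685714+-0.097959=7.4449
k=4 src: inc=-0.097959, refl=-0.097959·-0.600000=0.0588; V=7.542857+-0.097959+0.058776=7.5037
k=5 load: inc=0.058776, refl=0.058776·-0.142857=-0.0084; V=7.444898+0.058776+-0.008397=7.4953
k=6 src: inc=-0.008397, refl=-0.008397·-0.600000=0.0050; V=7.503673+-0.008397+0.005038=7.5003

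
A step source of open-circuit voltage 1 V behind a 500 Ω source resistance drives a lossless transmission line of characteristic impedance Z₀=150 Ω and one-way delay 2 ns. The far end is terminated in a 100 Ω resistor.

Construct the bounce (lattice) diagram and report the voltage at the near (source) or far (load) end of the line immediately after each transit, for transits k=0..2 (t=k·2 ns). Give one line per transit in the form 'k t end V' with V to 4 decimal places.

Γ_L=-0.200000, Γ_S=0.538462; launch V₁=1·150/650=0.230769
k=0 src: V=0.2308
k=1 load: inc=0.230769, refl=0.230769·-0.200000=-0.0462; V=0.000000+0.230769+-0.046154=0.1846
k=2 src: inc=-0.046154, refl=-0.046154·0.538462=-0.0249; V=0.230769+-0.046154+-0.024852=0.1598

0 0 source 0.2308
1 2 load 0.1846
2 4 source 0.1598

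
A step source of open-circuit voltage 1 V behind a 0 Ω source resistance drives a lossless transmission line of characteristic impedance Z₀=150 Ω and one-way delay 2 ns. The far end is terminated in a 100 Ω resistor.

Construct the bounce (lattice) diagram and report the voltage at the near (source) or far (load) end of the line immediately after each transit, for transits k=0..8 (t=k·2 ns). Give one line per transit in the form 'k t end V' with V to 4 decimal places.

0 0 source 1.0000
1 2 load 0.8000
2 4 source 1.0000
3 6 load 0.9600
4 8 source 1.0000
5 10 load 0.9920
6 12 source 1.0000
7 14 load 0.9984
8 16 source 1.0000

Γ_L=-0.200000, Γ_S=-1.000000; launch V₁=1·150/150=1.000000
k=0 src: V=1.0000
k=1 load: inc=1.000000, refl=1.000000·-0.200000=-0.2000; V=0.000000+1.000000+-0.200000=0.8000
k=2 src: inc=-0.200000, refl=-0.200000·-1.000000=0.2000; V=1.000000+-0.200000+0.200000=1.0000
k=3 load: inc=0.200000, refl=0.200000·-0.200000=-0.0400; V=0.800000+0.200000+-0.040000=0.9600
k=4 src: inc=-0.040000, refl=-0.040000·-1.000000=0.0400; V=1.000000+-0.040000+0.040000=1.0000
k=5 load: inc=0.040000, refl=0.040000·-0.200000=-0.0080; V=0.960000+0.040000+-0.008000=0.9920
k=6 src: inc=-0.008000, refl=-0.008000·-1.000000=0.0080; V=1.000000+-0.008000+0.008000=1.0000
k=7 load: inc=0.008000, refl=0.008000·-0.200000=-0.0016; V=0.992000+0.008000+-0.001600=0.9984
k=8 src: inc=-0.001600, refl=-0.001600·-1.000000=0.0016; V=1.000000+-0.001600+0.001600=1.0000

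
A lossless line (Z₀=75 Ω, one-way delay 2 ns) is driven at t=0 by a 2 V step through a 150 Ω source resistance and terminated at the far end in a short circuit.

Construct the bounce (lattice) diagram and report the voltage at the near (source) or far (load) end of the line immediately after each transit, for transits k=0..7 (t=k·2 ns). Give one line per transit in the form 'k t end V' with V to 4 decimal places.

Γ_L=-1.000000, Γ_S=0.333333; launch V₁=2·75/225=0.666667
k=0 src: V=0.6667
k=1 load: inc=0.666667, refl=0.666667·-1.000000=-0.6667; V=0.000000+0.666667+-0.666667=0.0000
k=2 src: inc=-0.666667, refl=-0.666667·0.333333=-0.2222; V=0.666667+-0.666667+-0.222222=-0.2222
k=3 load: inc=-0.222222, refl=-0.222222·-1.000000=0.2222; V=0.000000+-0.222222+0.222222=0.0000
k=4 src: inc=0.222222, refl=0.222222·0.333333=0.0741; V=-0.222222+0.222222+0.074074=0.0741
k=5 load: inc=0.074074, refl=0.074074·-1.000000=-0.0741; V=0.000000+0.074074+-0.074074=0.0000
k=6 src: inc=-0.074074, refl=-0.074074·0.333333=-0.0247; V=0.074074+-0.074074+-0.024691=-0.0247
k=7 load: inc=-0.024691, refl=-0.024691·-1.000000=0.0247; V=0.000000+-0.024691+0.024691=0.0000

0 0 source 0.6667
1 2 load 0.0000
2 4 source -0.2222
3 6 load 0.0000
4 8 source 0.0741
5 10 load 0.0000
6 12 source -0.0247
7 14 load 0.0000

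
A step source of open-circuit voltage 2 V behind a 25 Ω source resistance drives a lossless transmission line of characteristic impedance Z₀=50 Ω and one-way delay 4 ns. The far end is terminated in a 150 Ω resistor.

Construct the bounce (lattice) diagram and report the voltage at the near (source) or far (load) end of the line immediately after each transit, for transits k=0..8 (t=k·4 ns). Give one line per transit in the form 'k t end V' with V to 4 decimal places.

0 0 source 1.3333
1 4 load 2.0000
2 8 source 1.7778
3 12 load 1.6667
4 16 source 1.7037
5 20 load 1.7222
6 24 source 1.7160
7 28 load 1.7130
8 32 source 1.7140

Γ_L=0.500000, Γ_S=-0.333333; launch V₁=2·50/75=1.333333
k=0 src: V=1.3333
k=1 load: inc=1.333333, refl=1.333333·0.500000=0.6667; V=0.000000+1.333333+0.666667=2.0000
k=2 src: inc=0.666667, refl=0.666667·-0.333333=-0.2222; V=1.333333+0.666667+-0.222222=1.7778
k=3 load: inc=-0.222222, refl=-0.222222·0.500000=-0.1111; V=2.000000+-0.222222+-0.111111=1.6667
k=4 src: inc=-0.111111, refl=-0.111111·-0.333333=0.0370; V=1.777778+-0.111111+0.037037=1.7037
k=5 load: inc=0.037037, refl=0.037037·0.500000=0.0185; V=1.666667+0.037037+0.018519=1.7222
k=6 src: inc=0.018519, refl=0.018519·-0.333333=-0.0062; V=1.703704+0.018519+-0.006173=1.7160
k=7 load: inc=-0.006173, refl=-0.006173·0.500000=-0.0031; V=1.722222+-0.006173+-0.003086=1.7130
k=8 src: inc=-0.003086, refl=-0.003086·-0.333333=0.0010; V=1.716049+-0.003086+0.001029=1.7140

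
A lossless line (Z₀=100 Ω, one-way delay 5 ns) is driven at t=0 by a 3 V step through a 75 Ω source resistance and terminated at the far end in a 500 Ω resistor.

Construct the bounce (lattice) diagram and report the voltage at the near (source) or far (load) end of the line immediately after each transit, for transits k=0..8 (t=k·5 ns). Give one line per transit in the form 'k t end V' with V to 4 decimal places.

Γ_L=0.666667, Γ_S=-0.142857; launch V₁=3·100/175=1.714286
k=0 src: V=1.7143
k=1 load: inc=1.714286, refl=1.714286·0.666667=1.1429; V=0.000000+1.714286+1.142857=2.8571
k=2 src: inc=1.142857, refl=1.142857·-0.142857=-0.1633; V=1.714286+1.142857+-0.163265=2.6939
k=3 load: inc=-0.163265, refl=-0.163265·0.666667=-0.1088; V=2.857143+-0.163265+-0.108844=2.5850
k=4 src: inc=-0.108844, refl=-0.108844·-0.142857=0.0155; V=2.693878+-0.108844+0.015549=2.6006
k=5 load: inc=0.015549, refl=0.015549·0.666667=0.0104; V=2.585034+0.015549+0.010366=2.6109
k=6 src: inc=0.010366, refl=0.010366·-0.142857=-0.0015; V=2.600583+0.010366+-0.001481=2.6095
k=7 load: inc=-0.001481, refl=-0.001481·0.666667=-0.0010; V=2.610949+-0.001481+-0.000987=2.6085
k=8 src: inc=-0.000987, refl=-0.000987·-0.142857=0.0001; V=2.609468+-0.000987+0.000141=2.6086

0 0 source 1.7143
1 5 load 2.8571
2 10 source 2.6939
3 15 load 2.5850
4 20 source 2.6006
5 25 load 2.6109
6 30 source 2.6095
7 35 load 2.6085
8 40 source 2.6086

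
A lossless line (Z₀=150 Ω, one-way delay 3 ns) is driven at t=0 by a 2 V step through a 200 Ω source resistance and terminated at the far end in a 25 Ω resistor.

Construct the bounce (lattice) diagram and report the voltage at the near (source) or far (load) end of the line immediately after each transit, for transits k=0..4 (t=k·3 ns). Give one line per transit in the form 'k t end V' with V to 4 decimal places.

0 0 source 0.8571
1 3 load 0.2449
2 6 source 0.1574
3 9 load 0.2199
4 12 source 0.2288

Γ_L=-0.714286, Γ_S=0.142857; launch V₁=2·150/350=0.857143
k=0 src: V=0.8571
k=1 load: inc=0.857143, refl=0.857143·-0.714286=-0.6122; V=0.000000+0.857143+-0.612245=0.2449
k=2 src: inc=-0.612245, refl=-0.612245·0.142857=-0.0875; V=0.857143+-0.612245+-0.087464=0.1574
k=3 load: inc=-0.087464, refl=-0.087464·-0.714286=0.0625; V=0.244898+-0.087464+0.062474=0.2199
k=4 src: inc=0.062474, refl=0.062474·0.142857=0.0089; V=0.157434+0.062474+0.008925=0.2288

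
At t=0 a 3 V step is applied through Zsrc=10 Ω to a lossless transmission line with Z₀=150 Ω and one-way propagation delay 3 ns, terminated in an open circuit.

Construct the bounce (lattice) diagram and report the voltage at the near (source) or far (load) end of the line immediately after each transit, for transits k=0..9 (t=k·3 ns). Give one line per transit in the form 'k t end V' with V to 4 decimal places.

0 0 source 2.8125
1 3 load 5.6250
2 6 source 3.1641
3 9 load 0.7031
4 12 source 2.8564
5 15 load 5.0098
6 18 source 3.1256
7 21 load 1.2415
8 24 source 2.8901
9 27 load 4.5387

Γ_L=1.000000, Γ_S=-0.875000; launch V₁=3·150/160=2.812500
k=0 src: V=2.8125
k=1 load: inc=2.812500, refl=2.812500·1.000000=2.8125; V=0.000000+2.812500+2.812500=5.6250
k=2 src: inc=2.812500, refl=2.812500·-0.875000=-2.4609; V=2.812500+2.812500+-2.460938=3.1641
k=3 load: inc=-2.460938, refl=-2.460938·1.000000=-2.4609; V=5.625000+-2.460938+-2.460938=0.7031
k=4 src: inc=-2.460938, refl=-2.460938·-0.875000=2.1533; V=3.164062+-2.460938+2.153320=2.8564
k=5 load: inc=2.153320, refl=2.153320·1.000000=2.1533; V=0.703125+2.153320+2.153320=5.0098
k=6 src: inc=2.153320, refl=2.153320·-0.875000=-1.8842; V=2.856445+2.153320+-1.884155=3.1256
k=7 load: inc=-1.884155, refl=-1.884155·1.000000=-1.8842; V=5.009766+-1.884155+-1.884155=1.2415
k=8 src: inc=-1.884155, refl=-1.884155·-0.875000=1.6486; V=3.125610+-1.884155+1.648636=2.8901
k=9 load: inc=1.648636, refl=1.648636·1.000000=1.6486; V=1.241455+1.648636+1.648636=4.5387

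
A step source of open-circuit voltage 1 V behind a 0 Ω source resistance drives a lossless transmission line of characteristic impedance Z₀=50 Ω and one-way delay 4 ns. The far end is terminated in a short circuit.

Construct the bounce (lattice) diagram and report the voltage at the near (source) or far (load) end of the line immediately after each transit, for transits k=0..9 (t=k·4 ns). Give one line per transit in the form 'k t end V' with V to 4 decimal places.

Γ_L=-1.000000, Γ_S=-1.000000; launch V₁=1·50/50=1.000000
k=0 src: V=1.0000
k=1 load: inc=1.000000, refl=1.000000·-1.000000=-1.0000; V=0.000000+1.000000+-1.000000=0.0000
k=2 src: inc=-1.000000, refl=-1.000000·-1.000000=1.0000; V=1.000000+-1.000000+1.000000=1.0000
k=3 load: inc=1.000000, refl=1.000000·-1.000000=-1.0000; V=0.000000+1.000000+-1.000000=0.0000
k=4 src: inc=-1.000000, refl=-1.000000·-1.000000=1.0000; V=1.000000+-1.000000+1.000000=1.0000
k=5 load: inc=1.000000, refl=1.000000·-1.000000=-1.0000; V=0.000000+1.000000+-1.000000=0.0000
k=6 src: inc=-1.000000, refl=-1.000000·-1.000000=1.0000; V=1.000000+-1.000000+1.000000=1.0000
k=7 load: inc=1.000000, refl=1.000000·-1.000000=-1.0000; V=0.000000+1.000000+-1.000000=0.0000
k=8 src: inc=-1.000000, refl=-1.000000·-1.000000=1.0000; V=1.000000+-1.000000+1.000000=1.0000
k=9 load: inc=1.000000, refl=1.000000·-1.000000=-1.0000; V=0.000000+1.000000+-1.000000=0.0000

0 0 source 1.0000
1 4 load 0.0000
2 8 source 1.0000
3 12 load 0.0000
4 16 source 1.0000
5 20 load 0.0000
6 24 source 1.0000
7 28 load 0.0000
8 32 source 1.0000
9 36 load 0.0000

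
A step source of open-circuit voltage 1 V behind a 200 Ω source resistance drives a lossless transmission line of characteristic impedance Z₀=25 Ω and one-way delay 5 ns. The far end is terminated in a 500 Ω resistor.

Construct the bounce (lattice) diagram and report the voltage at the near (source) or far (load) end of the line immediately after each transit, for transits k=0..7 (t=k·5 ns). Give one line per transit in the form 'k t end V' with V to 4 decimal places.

Γ_L=0.904762, Γ_S=0.777778; launch V₁=1·25/225=0.111111
k=0 src: V=0.1111
k=1 load: inc=0.111111, refl=0.111111·0.904762=0.1005; V=0.000000+0.111111+0.100529=0.2116
k=2 src: inc=0.100529, refl=0.100529·0.777778=0.0782; V=0.111111+0.100529+0.078189=0.2898
k=3 load: inc=0.078189, refl=0.078189·0.904762=0.0707; V=0.211640+0.078189+0.070743=0.3606
k=4 src: inc=0.070743, refl=0.070743·0.777778=0.0550; V=0.289830+0.070743+0.055022=0.4156
k=5 load: inc=0.055022, refl=0.055022·0.904762=0.0498; V=0.360572+0.055022+0.049782=0.4654
k=6 src: inc=0.049782, refl=0.049782·0.777778=0.0387; V=0.415594+0.049782+0.038719=0.5041
k=7 load: inc=0.038719, refl=0.038719·0.904762=0.0350; V=0.465376+0.038719+0.035032=0.5391

0 0 source 0.1111
1 5 load 0.2116
2 10 source 0.2898
3 15 load 0.3606
4 20 source 0.4156
5 25 load 0.4654
6 30 source 0.5041
7 35 load 0.5391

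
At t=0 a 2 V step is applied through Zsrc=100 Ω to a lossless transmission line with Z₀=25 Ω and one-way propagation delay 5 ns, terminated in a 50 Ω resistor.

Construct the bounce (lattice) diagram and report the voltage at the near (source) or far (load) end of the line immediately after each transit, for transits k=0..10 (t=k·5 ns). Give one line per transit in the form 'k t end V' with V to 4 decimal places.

0 0 source 0.4000
1 5 load 0.5333
2 10 source 0.6133
3 15 load 0.6400
4 20 source 0.6560
5 25 load 0.6613
6 30 source 0.6645
7 35 load 0.6656
8 40 source 0.6662
9 45 load 0.6665
10 50 source 0.6666

Γ_L=0.333333, Γ_S=0.600000; launch V₁=2·25/125=0.400000
k=0 src: V=0.4000
k=1 load: inc=0.400000, refl=0.400000·0.333333=0.1333; V=0.000000+0.400000+0.133333=0.5333
k=2 src: inc=0.133333, refl=0.133333·0.600000=0.0800; V=0.400000+0.133333+0.080000=0.6133
k=3 load: inc=0.080000, refl=0.080000·0.333333=0.0267; V=0.533333+0.080000+0.026667=0.6400
k=4 src: inc=0.026667, refl=0.026667·0.600000=0.0160; V=0.613333+0.026667+0.016000=0.6560
k=5 load: inc=0.016000, refl=0.016000·0.333333=0.0053; V=0.640000+0.016000+0.005333=0.6613
k=6 src: inc=0.005333, refl=0.005333·0.600000=0.0032; V=0.656000+0.005333+0.003200=0.6645
k=7 load: inc=0.003200, refl=0.003200·0.333333=0.0011; V=0.661333+0.003200+0.001067=0.6656
k=8 src: inc=0.001067, refl=0.001067·0.600000=0.0006; V=0.664533+0.001067+0.000640=0.6662
k=9 load: inc=0.000640, refl=0.000640·0.333333=0.0002; V=0.665600+0.000640+0.000213=0.6665
k=10 src: inc=0.000213, refl=0.000213·0.600000=0.0001; V=0.666240+0.000213+0.000128=0.6666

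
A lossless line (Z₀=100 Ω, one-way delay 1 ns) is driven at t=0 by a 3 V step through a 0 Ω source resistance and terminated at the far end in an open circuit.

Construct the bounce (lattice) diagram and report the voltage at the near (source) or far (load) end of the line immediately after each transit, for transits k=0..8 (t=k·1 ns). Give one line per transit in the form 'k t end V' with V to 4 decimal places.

0 0 source 3.0000
1 1 load 6.0000
2 2 source 3.0000
3 3 load 0.0000
4 4 source 3.0000
5 5 load 6.0000
6 6 source 3.0000
7 7 load 0.0000
8 8 source 3.0000

Γ_L=1.000000, Γ_S=-1.000000; launch V₁=3·100/100=3.000000
k=0 src: V=3.0000
k=1 load: inc=3.000000, refl=3.000000·1.000000=3.0000; V=0.000000+3.000000+3.000000=6.0000
k=2 src: inc=3.000000, refl=3.000000·-1.000000=-3.0000; V=3.000000+3.000000+-3.000000=3.0000
k=3 load: inc=-3.000000, refl=-3.000000·1.000000=-3.0000; V=6.000000+-3.000000+-3.000000=0.0000
k=4 src: inc=-3.000000, refl=-3.000000·-1.000000=3.0000; V=3.000000+-3.000000+3.000000=3.0000
k=5 load: inc=3.000000, refl=3.000000·1.000000=3.0000; V=0.000000+3.000000+3.000000=6.0000
k=6 src: inc=3.000000, refl=3.000000·-1.000000=-3.0000; V=3.000000+3.000000+-3.000000=3.0000
k=7 load: inc=-3.000000, refl=-3.000000·1.000000=-3.0000; V=6.000000+-3.000000+-3.000000=0.0000
k=8 src: inc=-3.000000, refl=-3.000000·-1.000000=3.0000; V=3.000000+-3.000000+3.000000=3.0000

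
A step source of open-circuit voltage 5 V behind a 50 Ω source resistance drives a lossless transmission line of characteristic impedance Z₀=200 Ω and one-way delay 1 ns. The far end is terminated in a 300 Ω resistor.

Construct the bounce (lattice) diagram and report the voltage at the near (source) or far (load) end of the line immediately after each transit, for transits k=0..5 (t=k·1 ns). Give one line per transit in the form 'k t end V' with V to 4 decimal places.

Γ_L=0.200000, Γ_S=-0.600000; launch V₁=5·200/250=4.000000
k=0 src: V=4.0000
k=1 load: inc=4.000000, refl=4.000000·0.200000=0.8000; V=0.000000+4.000000+0.800000=4.8000
k=2 src: inc=0.800000, refl=0.800000·-0.600000=-0.4800; V=4.000000+0.800000+-0.480000=4.3200
k=3 load: inc=-0.480000, refl=-0.480000·0.200000=-0.0960; V=4.800000+-0.480000+-0.096000=4.2240
k=4 src: inc=-0.096000, refl=-0.096000·-0.600000=0.0576; V=4.320000+-0.096000+0.057600=4.2816
k=5 load: inc=0.057600, refl=0.057600·0.200000=0.0115; V=4.224000+0.057600+0.011520=4.2931

0 0 source 4.0000
1 1 load 4.8000
2 2 source 4.3200
3 3 load 4.2240
4 4 source 4.2816
5 5 load 4.2931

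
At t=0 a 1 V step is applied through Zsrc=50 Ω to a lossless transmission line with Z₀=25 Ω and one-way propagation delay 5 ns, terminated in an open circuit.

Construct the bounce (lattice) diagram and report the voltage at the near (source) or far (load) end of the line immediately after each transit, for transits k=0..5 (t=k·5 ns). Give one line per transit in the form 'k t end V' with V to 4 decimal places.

0 0 source 0.3333
1 5 load 0.6667
2 10 source 0.7778
3 15 load 0.8889
4 20 source 0.9259
5 25 load 0.9630

Γ_L=1.000000, Γ_S=0.333333; launch V₁=1·25/75=0.333333
k=0 src: V=0.3333
k=1 load: inc=0.333333, refl=0.333333·1.000000=0.3333; V=0.000000+0.333333+0.333333=0.6667
k=2 src: inc=0.333333, refl=0.333333·0.333333=0.1111; V=0.333333+0.333333+0.111111=0.7778
k=3 load: inc=0.111111, refl=0.111111·1.000000=0.1111; V=0.666667+0.111111+0.111111=0.8889
k=4 src: inc=0.111111, refl=0.111111·0.333333=0.0370; V=0.777778+0.111111+0.037037=0.9259
k=5 load: inc=0.037037, refl=0.037037·1.000000=0.0370; V=0.888889+0.037037+0.037037=0.9630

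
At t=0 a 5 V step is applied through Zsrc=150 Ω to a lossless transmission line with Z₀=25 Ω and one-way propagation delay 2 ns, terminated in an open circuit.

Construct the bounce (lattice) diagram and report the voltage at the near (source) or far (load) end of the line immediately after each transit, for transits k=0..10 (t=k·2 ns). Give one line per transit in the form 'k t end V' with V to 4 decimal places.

Γ_L=1.000000, Γ_S=0.714286; launch V₁=5·25/175=0.714286
k=0 src: V=0.7143
k=1 load: inc=0.714286, refl=0.714286·1.000000=0.7143; V=0.000000+0.714286+0.714286=1.4286
k=2 src: inc=0.714286, refl=0.714286·0.714286=0.5102; V=0.714286+0.714286+0.510204=1.9388
k=3 load: inc=0.510204, refl=0.510204·1.000000=0.5102; V=1.428571+0.510204+0.510204=2.4490
k=4 src: inc=0.510204, refl=0.510204·0.714286=0.3644; V=1.938776+0.510204+0.364431=2.8134
k=5 load: inc=0.364431, refl=0.364431·1.000000=0.3644; V=2.448980+0.364431+0.364431=3.1778
k=6 src: inc=0.364431, refl=0.364431·0.714286=0.2603; V=2.813411+0.364431+0.260308=3.4382
k=7 load: inc=0.260308, refl=0.260308·1.000000=0.2603; V=3.177843+0.260308+0.260308=3.6985
k=8 src: inc=0.260308, refl=0.260308·0.714286=0.1859; V=3.438151+0.260308+0.185934=3.8844
k=9 load: inc=0.185934, refl=0.185934·1.000000=0.1859; V=3.698459+0.185934+0.185934=4.0703
k=10 src: inc=0.185934, refl=0.185934·0.714286=0.1328; V=3.884393+0.185934+0.132810=4.2031

0 0 source 0.7143
1 2 load 1.4286
2 4 source 1.9388
3 6 load 2.4490
4 8 source 2.8134
5 10 load 3.1778
6 12 source 3.4382
7 14 load 3.6985
8 16 source 3.8844
9 18 load 4.0703
10 20 source 4.2031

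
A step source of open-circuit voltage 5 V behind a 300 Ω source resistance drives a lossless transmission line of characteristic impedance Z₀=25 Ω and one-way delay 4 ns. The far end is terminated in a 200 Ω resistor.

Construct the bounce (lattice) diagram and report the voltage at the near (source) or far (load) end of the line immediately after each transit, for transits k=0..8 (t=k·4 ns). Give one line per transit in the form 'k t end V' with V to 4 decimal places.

0 0 source 0.3846
1 4 load 0.6838
2 8 source 0.9369
3 12 load 1.1338
4 16 source 1.3003
5 20 load 1.4299
6 24 source 1.5395
7 28 load 1.6248
8 32 source 1.6970

Γ_L=0.777778, Γ_S=0.846154; launch V₁=5·25/325=0.384615
k=0 src: V=0.3846
k=1 load: inc=0.384615, refl=0.384615·0.777778=0.2991; V=0.000000+0.384615+0.299145=0.6838
k=2 src: inc=0.299145, refl=0.299145·0.846154=0.2531; V=0.384615+0.299145+0.253123=0.9369
k=3 load: inc=0.253123, refl=0.253123·0.777778=0.1969; V=0.683761+0.253123+0.196873=1.1338
k=4 src: inc=0.196873, refl=0.196873·0.846154=0.1666; V=0.936884+0.196873+0.166585=1.3003
k=5 load: inc=0.166585, refl=0.166585·0.777778=0.1296; V=1.133757+0.166585+0.129566=1.4299
k=6 src: inc=0.129566, refl=0.129566·0.846154=0.1096; V=1.300342+0.129566+0.109633=1.5395
k=7 load: inc=0.109633, refl=0.109633·0.777778=0.0853; V=1.429908+0.109633+0.085270=1.6248
k=8 src: inc=0.085270, refl=0.085270·0.846154=0.0722; V=1.539541+0.085270+0.072152=1.6970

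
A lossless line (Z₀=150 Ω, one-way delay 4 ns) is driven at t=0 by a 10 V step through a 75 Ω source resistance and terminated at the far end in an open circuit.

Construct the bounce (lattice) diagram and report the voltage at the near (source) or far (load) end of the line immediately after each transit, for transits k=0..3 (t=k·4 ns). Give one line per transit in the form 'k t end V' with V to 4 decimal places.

Γ_L=1.000000, Γ_S=-0.333333; launch V₁=10·150/225=6.666667
k=0 src: V=6.6667
k=1 load: inc=6.666667, refl=6.666667·1.000000=6.6667; V=0.000000+6.666667+6.666667=13.3333
k=2 src: inc=6.666667, refl=6.666667·-0.333333=-2.2222; V=6.666667+6.666667+-2.222222=11.1111
k=3 load: inc=-2.222222, refl=-2.222222·1.000000=-2.2222; V=13.333333+-2.222222+-2.222222=8.8889

0 0 source 6.6667
1 4 load 13.3333
2 8 source 11.1111
3 12 load 8.8889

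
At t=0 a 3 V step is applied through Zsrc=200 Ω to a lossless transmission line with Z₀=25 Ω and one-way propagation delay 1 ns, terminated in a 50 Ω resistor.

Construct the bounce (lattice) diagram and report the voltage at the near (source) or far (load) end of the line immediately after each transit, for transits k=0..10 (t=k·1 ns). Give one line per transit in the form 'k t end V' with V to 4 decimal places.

0 0 source 0.3333
1 1 load 0.4444
2 2 source 0.5309
3 3 load 0.5597
4 4 source 0.5821
5 5 load 0.5895
6 6 source 0.5954
7 7 load 0.5973
8 8 source 0.5988
9 9 load 0.5993
10 10 source 0.5997

Γ_L=0.333333, Γ_S=0.777778; launch V₁=3·25/225=0.333333
k=0 src: V=0.3333
k=1 load: inc=0.333333, refl=0.333333·0.333333=0.1111; V=0.000000+0.333333+0.111111=0.4444
k=2 src: inc=0.111111, refl=0.111111·0.777778=0.0864; V=0.333333+0.111111+0.086420=0.5309
k=3 load: inc=0.086420, refl=0.086420·0.333333=0.0288; V=0.444444+0.086420+0.028807=0.5597
k=4 src: inc=0.028807, refl=0.028807·0.777778=0.0224; V=0.530864+0.028807+0.022405=0.5821
k=5 load: inc=0.022405, refl=0.022405·0.333333=0.0075; V=0.559671+0.022405+0.007468=0.5895
k=6 src: inc=0.007468, refl=0.007468·0.777778=0.0058; V=0.582076+0.007468+0.005809=0.5954
k=7 load: inc=0.005809, refl=0.005809·0.333333=0.0019; V=0.589544+0.005809+0.001936=0.5973
k=8 src: inc=0.001936, refl=0.001936·0.777778=0.0015; V=0.595353+0.001936+0.001506=0.5988
k=9 load: inc=0.001506, refl=0.001506·0.333333=0.0005; V=0.597289+0.001506+0.000502=0.5993
k=10 src: inc=0.000502, refl=0.000502·0.777778=0.0004; V=0.598795+0.000502+0.000390=0.5997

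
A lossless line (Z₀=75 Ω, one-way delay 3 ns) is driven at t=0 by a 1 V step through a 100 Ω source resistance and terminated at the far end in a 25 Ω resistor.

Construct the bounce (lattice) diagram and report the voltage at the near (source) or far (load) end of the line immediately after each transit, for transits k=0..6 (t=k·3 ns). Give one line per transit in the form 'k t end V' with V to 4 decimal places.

0 0 source 0.4286
1 3 load 0.2143
2 6 source 0.1837
3 9 load 0.1990
4 12 source 0.2012
5 15 load 0.2001
6 18 source 0.1999

Γ_L=-0.500000, Γ_S=0.142857; launch V₁=1·75/175=0.428571
k=0 src: V=0.4286
k=1 load: inc=0.428571, refl=0.428571·-0.500000=-0.2143; V=0.000000+0.428571+-0.214286=0.2143
k=2 src: inc=-0.214286, refl=-0.214286·0.142857=-0.0306; V=0.428571+-0.214286+-0.030612=0.1837
k=3 load: inc=-0.030612, refl=-0.030612·-0.500000=0.0153; V=0.214286+-0.030612+0.015306=0.1990
k=4 src: inc=0.015306, refl=0.015306·0.142857=0.0022; V=0.183673+0.015306+0.002187=0.2012
k=5 load: inc=0.002187, refl=0.002187·-0.500000=-0.0011; V=0.198980+0.002187+-0.001093=0.2001
k=6 src: inc=-0.001093, refl=-0.001093·0.142857=-0.0002; V=0.201166+-0.001093+-0.000156=0.1999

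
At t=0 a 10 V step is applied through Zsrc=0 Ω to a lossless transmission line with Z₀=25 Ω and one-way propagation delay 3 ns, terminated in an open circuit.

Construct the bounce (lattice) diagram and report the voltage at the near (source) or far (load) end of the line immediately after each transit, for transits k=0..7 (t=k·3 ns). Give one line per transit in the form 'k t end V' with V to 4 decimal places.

0 0 source 10.0000
1 3 load 20.0000
2 6 source 10.0000
3 9 load 0.0000
4 12 source 10.0000
5 15 load 20.0000
6 18 source 10.0000
7 21 load 0.0000

Γ_L=1.000000, Γ_S=-1.000000; launch V₁=10·25/25=10.000000
k=0 src: V=10.0000
k=1 load: inc=10.000000, refl=10.000000·1.000000=10.0000; V=0.000000+10.000000+10.000000=20.0000
k=2 src: inc=10.000000, refl=10.000000·-1.000000=-10.0000; V=10.000000+10.000000+-10.000000=10.0000
k=3 load: inc=-10.000000, refl=-10.000000·1.000000=-10.0000; V=20.000000+-10.000000+-10.000000=0.0000
k=4 src: inc=-10.000000, refl=-10.000000·-1.000000=10.0000; V=10.000000+-10.000000+10.000000=10.0000
k=5 load: inc=10.000000, refl=10.000000·1.000000=10.0000; V=0.000000+10.000000+10.000000=20.0000
k=6 src: inc=10.000000, refl=10.000000·-1.000000=-10.0000; V=10.000000+10.000000+-10.000000=10.0000
k=7 load: inc=-10.000000, refl=-10.000000·1.000000=-10.0000; V=20.000000+-10.000000+-10.000000=0.0000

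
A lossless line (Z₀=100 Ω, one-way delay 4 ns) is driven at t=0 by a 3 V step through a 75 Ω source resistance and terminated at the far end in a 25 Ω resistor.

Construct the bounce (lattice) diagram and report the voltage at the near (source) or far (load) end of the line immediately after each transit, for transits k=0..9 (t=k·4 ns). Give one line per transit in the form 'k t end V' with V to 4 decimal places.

Γ_L=-0.600000, Γ_S=-0.142857; launch V₁=3·100/175=1.714286
k=0 src: V=1.7143
k=1 load: inc=1.714286, refl=1.714286·-0.600000=-1.0286; V=0.000000+1.714286+-1.028571=0.6857
k=2 src: inc=-1.028571, refl=-1.028571·-0.142857=0.1469; V=1.714286+-1.028571+0.146939=0.8327
k=3 load: inc=0.146939, refl=0.146939·-0.600000=-0.0882; V=0.685714+0.146939+-0.088163=0.7445
k=4 src: inc=-0.088163, refl=-0.088163·-0.142857=0.0126; V=0.832653+-0.088163+0.012595=0.7571
k=5 load: inc=0.012595, refl=0.012595·-0.600000=-0.0076; V=0.744490+0.012595+-0.007557=0.7495
k=6 src: inc=-0.007557, refl=-0.007557·-0.142857=0.0011; V=0.757085+-0.007557+0.001080=0.7506
k=7 load: inc=0.001080, refl=0.001080·-0.600000=-0.0006; V=0.749528+0.001080+-0.000648=0.7500
k=8 src: inc=-0.000648, refl=-0.000648·-0.142857=0.0001; V=0.750607+-0.000648+0.000093=0.7501
k=9 load: inc=0.000093, refl=0.000093·-0.600000=-0.0001; V=0.749960+0.000093+-0.000056=0.7500

0 0 source 1.7143
1 4 load 0.6857
2 8 source 0.8327
3 12 load 0.7445
4 16 source 0.7571
5 20 load 0.7495
6 24 source 0.7506
7 28 load 0.7500
8 32 source 0.7501
9 36 load 0.7500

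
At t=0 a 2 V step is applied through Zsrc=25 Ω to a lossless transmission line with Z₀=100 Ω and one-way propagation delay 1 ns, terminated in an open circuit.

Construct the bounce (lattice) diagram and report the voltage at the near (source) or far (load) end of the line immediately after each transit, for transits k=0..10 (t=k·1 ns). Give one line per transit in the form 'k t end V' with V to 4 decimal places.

0 0 source 1.6000
1 1 load 3.2000
2 2 source 2.2400
3 3 load 1.2800
4 4 source 1.8560
5 5 load 2.4320
6 6 source 2.0864
7 7 load 1.7408
8 8 source 1.9482
9 9 load 2.1555
10 10 source 2.0311

Γ_L=1.000000, Γ_S=-0.600000; launch V₁=2·100/125=1.600000
k=0 src: V=1.6000
k=1 load: inc=1.600000, refl=1.600000·1.000000=1.6000; V=0.000000+1.600000+1.600000=3.2000
k=2 src: inc=1.600000, refl=1.600000·-0.600000=-0.9600; V=1.600000+1.600000+-0.960000=2.2400
k=3 load: inc=-0.960000, refl=-0.960000·1.000000=-0.9600; V=3.200000+-0.960000+-0.960000=1.2800
k=4 src: inc=-0.960000, refl=-0.960000·-0.600000=0.5760; V=2.240000+-0.960000+0.576000=1.8560
k=5 load: inc=0.576000, refl=0.576000·1.000000=0.5760; V=1.280000+0.576000+0.576000=2.4320
k=6 src: inc=0.576000, refl=0.576000·-0.600000=-0.3456; V=1.856000+0.576000+-0.345600=2.0864
k=7 load: inc=-0.345600, refl=-0.345600·1.000000=-0.3456; V=2.432000+-0.345600+-0.345600=1.7408
k=8 src: inc=-0.345600, refl=-0.345600·-0.600000=0.2074; V=2.086400+-0.345600+0.207360=1.9482
k=9 load: inc=0.207360, refl=0.207360·1.000000=0.2074; V=1.740800+0.207360+0.207360=2.1555
k=10 src: inc=0.207360, refl=0.207360·-0.600000=-0.1244; V=1.948160+0.207360+-0.124416=2.0311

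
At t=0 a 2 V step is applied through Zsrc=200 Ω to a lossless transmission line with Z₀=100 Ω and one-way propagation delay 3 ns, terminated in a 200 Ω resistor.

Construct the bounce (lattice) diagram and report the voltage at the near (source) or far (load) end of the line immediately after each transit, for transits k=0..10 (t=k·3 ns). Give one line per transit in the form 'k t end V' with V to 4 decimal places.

0 0 source 0.6667
1 3 load 0.8889
2 6 source 0.9630
3 9 load 0.9877
4 12 source 0.9959
5 15 load 0.9986
6 18 source 0.9995
7 21 load 0.9998
8 24 source 0.9999
9 27 load 1.0000
10 30 source 1.0000

Γ_L=0.333333, Γ_S=0.333333; launch V₁=2·100/300=0.666667
k=0 src: V=0.6667
k=1 load: inc=0.666667, refl=0.666667·0.333333=0.2222; V=0.000000+0.666667+0.222222=0.8889
k=2 src: inc=0.222222, refl=0.222222·0.333333=0.0741; V=0.666667+0.222222+0.074074=0.9630
k=3 load: inc=0.074074, refl=0.074074·0.333333=0.0247; V=0.888889+0.074074+0.024691=0.9877
k=4 src: inc=0.024691, refl=0.024691·0.333333=0.0082; V=0.962963+0.024691+0.008230=0.9959
k=5 load: inc=0.008230, refl=0.008230·0.333333=0.0027; V=0.987654+0.008230+0.002743=0.9986
k=6 src: inc=0.002743, refl=0.002743·0.333333=0.0009; V=0.995885+0.002743+0.000914=0.9995
k=7 load: inc=0.000914, refl=0.000914·0.333333=0.0003; V=0.998628+0.000914+0.000305=0.9998
k=8 src: inc=0.000305, refl=0.000305·0.333333=0.0001; V=0.999543+0.000305+0.000102=0.9999
k=9 load: inc=0.000102, refl=0.000102·0.333333=0.0000; V=0.999848+0.000102+0.000034=1.0000
k=10 src: inc=0.000034, refl=0.000034·0.333333=0.0000; V=0.999949+0.000034+0.000011=1.0000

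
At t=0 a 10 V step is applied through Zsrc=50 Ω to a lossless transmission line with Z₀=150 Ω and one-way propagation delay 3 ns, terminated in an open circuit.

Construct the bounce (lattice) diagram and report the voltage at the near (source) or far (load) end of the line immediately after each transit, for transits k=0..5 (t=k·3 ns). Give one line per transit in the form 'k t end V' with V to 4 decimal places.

Γ_L=1.000000, Γ_S=-0.500000; launch V₁=10·150/200=7.500000
k=0 src: V=7.5000
k=1 load: inc=7.500000, refl=7.500000·1.000000=7.5000; V=0.000000+7.500000+7.500000=15.0000
k=2 src: inc=7.500000, refl=7.500000·-0.500000=-3.7500; V=7.500000+7.500000+-3.750000=11.2500
k=3 load: inc=-3.750000, refl=-3.750000·1.000000=-3.7500; V=15.000000+-3.750000+-3.750000=7.5000
k=4 src: inc=-3.750000, refl=-3.750000·-0.500000=1.8750; V=11.250000+-3.750000+1.875000=9.3750
k=5 load: inc=1.875000, refl=1.875000·1.000000=1.8750; V=7.500000+1.875000+1.875000=11.2500

0 0 source 7.5000
1 3 load 15.0000
2 6 source 11.2500
3 9 load 7.5000
4 12 source 9.3750
5 15 load 11.2500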